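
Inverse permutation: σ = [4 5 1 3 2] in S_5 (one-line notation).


To find σ⁻¹, swap domain and range:
σ(1) = 4 → σ⁻¹(4) = 1
σ(2) = 5 → σ⁻¹(5) = 2
σ(3) = 1 → σ⁻¹(1) = 3
σ(4) = 3 → σ⁻¹(3) = 4
σ(5) = 2 → σ⁻¹(2) = 5

σ⁻¹ = [3 5 4 1 2]


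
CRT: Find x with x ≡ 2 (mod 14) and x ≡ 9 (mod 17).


m₁ = 14, m₂ = 17, gcd = 1, so CRT applies. M = m₁·m₂ = 238
Let M₁ = M/m₁ = 17, M₂ = M/m₂ = 14
Find y₁ ≡ M₁⁻¹ (mod m₁): 17⁻¹ ≡ 5 (mod 14)
Find y₂ ≡ M₂⁻¹ (mod m₂): 14⁻¹ ≡ 11 (mod 17)
x = a₁·M₁·y₁ + a₂·M₂·y₂ = 2·17·5 + 9·14·11 = 1556
Reduce mod 238: x ≡ 128
Check: 128 mod 14 = 2 ✓, 128 mod 17 = 9 ✓

x ≡ 128 (mod 238)


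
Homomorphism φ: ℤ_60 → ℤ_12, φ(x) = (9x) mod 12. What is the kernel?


Kernel = preimage of identity
ker(φ) = {x ∈ ℤ_60 : 9x ≡ 0 (mod 12)}. Since 12 | 60, φ is well-defined. The kernel is the cyclic subgroup ⟨4⟩ of ℤ_60 (order 15), i.e. {0, 4, 8, 12, 16, 20, 24, 28, 32, 36, 40, 44, 48, 52, 56}

ker(φ) = {0, 4, 8, 12, 16, 20, 24, 28, 32, 36, 40, 44, 48, 52, 56}


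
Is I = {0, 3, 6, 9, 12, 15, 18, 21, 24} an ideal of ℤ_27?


Check ideal conditions for I = {0, 3, 6, 9, 12, 15, 18, 21, 24} in ℤ_27:
(1) I is an additive subgroup? Yes
(2) For r ∈ ℤ_27 and a ∈ I: r·a ∈ I? Yes

Yes, I is an ideal of ℤ_27


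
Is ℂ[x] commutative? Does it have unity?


Polynomial ring over ℂ (an integral domain) is a commutative integral domain with unity 1
Commutative: Yes
Integral domain: Yes
Has unity: Yes

ℂ[x]: Commutative=Yes, Unity=Yes


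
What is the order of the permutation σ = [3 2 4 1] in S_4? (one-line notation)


Cycle decomposition: (1 3 4)
Cycle lengths: 3
Order = lcm(3) = 3

ord(σ) = 3


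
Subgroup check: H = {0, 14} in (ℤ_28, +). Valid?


Subgroup test for H = {0, 14} in (ℤ_28, +):
(1) 0 ∈ H? Yes
(2) Closure: for all a,b ∈ H, (a+b) mod 28 ∈ H? Yes
(3) Inverses: for all a ∈ H, -a mod 28 ∈ H? Yes

Yes, H is a subgroup of ℤ_28


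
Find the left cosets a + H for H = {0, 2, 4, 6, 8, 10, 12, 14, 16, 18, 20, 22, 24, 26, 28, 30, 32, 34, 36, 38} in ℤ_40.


H = {0, 2, 4, 6, 8, 10, 12, 14, 16, 18, 20, 22, 24, 26, 28, 30, 32, 34, 36, 38}, |H| = 20
Number of cosets = |G|/|H| = 40/20 = 2
0 + H = {0, 2, 4, 6, 8, 10, 12, 14, 16, 18, 20, 22, 24, 26, 28, 30, 32, 34, 36, 38}
1 + H = {1, 3, 5, 7, 9, 11, 13, 15, 17, 19, 21, 23, 25, 27, 29, 31, 33, 35, 37, 39}

Cosets: 0+H={0,2,4,6,8,10,12,14,16,18,20,22,24,26,28,30,32,34,36,38}; 1+H={1,3,5,7,9,11,13,15,17,19,21,23,25,27,29,31,33,35,37,39}


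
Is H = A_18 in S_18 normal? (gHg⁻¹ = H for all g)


H = A_18 in S_18
A_18 has index 2 in S_18, and every subgroup of index 2 is normal

Yes, normal subgroup


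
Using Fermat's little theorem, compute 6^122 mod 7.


Fermat's little theorem: if p is prime and gcd(a,p)=1, then a^(p-1) ≡ 1 (mod p)
p = 7 is prime, gcd(6,7) = 1
Reduce exponent: 122 mod 6 = 2
So 6^122 ≡ 6^2 (mod 7)
6^2 mod 7 = 1

6^122 ≡ 1 (mod 7)


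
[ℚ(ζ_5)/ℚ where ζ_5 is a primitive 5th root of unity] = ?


[ℚ(ζ_n):ℚ] = deg Φ_n(x) = φ(n). Here φ(5) = 4

[ℚ(ζ_5)/ℚ where ζ_5 is a primitive 5th root of unity] = 4


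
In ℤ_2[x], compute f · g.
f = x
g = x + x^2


Expand and collect like terms; reduce coefficients mod 2:
x^0: 0·0 = 0 ≡ 0 (mod 2)
x^1: 0·1 + 1·0 = 0 ≡ 0 (mod 2)
x^2: 0·1 + 1·1 = 1 ≡ 1 (mod 2)
x^3: 1·1 = 1 ≡ 1 (mod 2)
Result: x^2 + x^3

f · g = x^2 + x^3


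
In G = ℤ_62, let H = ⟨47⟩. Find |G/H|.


|⟨47⟩| = n / gcd(47, 62) = 62 / 1 = 62
H is normal (ℤ_62 is abelian).
|G/H| = |G| / |H| = 62 / 62 = 1

|G/H| = 1


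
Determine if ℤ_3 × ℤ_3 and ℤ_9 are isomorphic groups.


Comparing ℤ_3 × ℤ_3 and ℤ_9:
gcd(3,3) = 3 ≠ 1. Max element order in ℤ_3×ℤ_3 is lcm(3,3) = 3 < 9, so it has no element of order 9

No, ℤ_3 × ℤ_3 ≇ ℤ_9


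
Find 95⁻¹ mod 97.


Use the extended Euclidean algorithm to write 1 = 95·s + 97·t; then s mod 97 is the inverse.
Euclidean algorithm:
  95 = 0·97 + 95
  97 = 1·95 + 2
  95 = 47·2 + 1
  2 = 2·1 + 0
gcd(95,97) = 1
Back-substitution gives: 95·(48) + 97·(-47) = 1
So 95⁻¹ ≡ 48 ≡ 48 (mod 97)
Check: 95 × 48 = 4560 ≡ 1 (mod 97) ✓

95⁻¹ ≡ 48 (mod 97)


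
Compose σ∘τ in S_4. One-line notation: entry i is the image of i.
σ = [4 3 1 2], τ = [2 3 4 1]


σ∘τ: apply τ first, then σ
1 →τ 2 →σ 3
2 →τ 3 →σ 1
3 →τ 4 →σ 2
4 →τ 1 →σ 4

σ∘τ = [3 1 2 4]


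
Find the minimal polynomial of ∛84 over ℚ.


∛84 satisfies x³ - 84 = 0, irreducible over ℚ (no rational root; 84 is not a perfect cube)

Minimal polynomial: x³ - 84


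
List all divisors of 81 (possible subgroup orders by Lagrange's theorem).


Lagrange's theorem: |H| divides |G|
|G| = 81
Divisors of 81: 1, 3, 9, 27, 81

Possible subgroup orders: {1, 3, 9, 27, 81}


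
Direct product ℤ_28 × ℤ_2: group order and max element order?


|ℤ_28 × ℤ_2| = 28 × 2 = 56
Max element order = lcm(28,2) = 28
Cyclic? No (gcd=2)

|ℤ_28×ℤ_2| = 56, max element order = 28


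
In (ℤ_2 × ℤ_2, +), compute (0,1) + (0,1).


Operation: componentwise addition mod (2, 2)
(0,1) + (0,1) = ((a₁+b₁) mod 2, (a₂+b₂) mod 2) with a = (0,1), b = (0,1)

(0,1) + (0,1) = (0,0)


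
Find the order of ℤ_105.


ℤ_n has n elements.

|ℤ_105| = 105


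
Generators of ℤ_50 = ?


g generates ℤ_n iff gcd(g,n) = 1
Prime factors of 50: 2, 5
Generators are g ∈ {1,...,49} not divisible by any of these primes.
Generators: {1, 3, 7, 9, 11, 13, 17, 19, 21, 23, 27, 29, 31, 33, 37, 39, 41, 43, 47, 49}
Number of generators = φ(50) = 20

Generators of ℤ_50 = {1, 3, 7, 9, 11, 13, 17, 19, 21, 23, 27, 29, 31, 33, 37, 39, 41, 43, 47, 49}


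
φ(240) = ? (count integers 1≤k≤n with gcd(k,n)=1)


Factor n: 240 = 2^4 × 3 × 5
φ(n) = n · ∏(1 - 1/p) over distinct primes p | n
φ(240) = 240 · (1 - 1/2) · (1 - 1/3) · (1 - 1/5) = 64

φ(240) = 64


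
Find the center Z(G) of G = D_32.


Z(G) = {g ∈ G | gx = xg for all x ∈ G}
For even n, Z(D_n) = {e, r^(n/2)}: the 180° rotation r^16 commutes with every reflection and rotation

Z(D_32) = {e, r^16}


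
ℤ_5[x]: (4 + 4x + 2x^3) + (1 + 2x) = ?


Add coefficients mod 5:
x^0: 4 + 1 = 0 (mod 5)
x^1: 4 + 2 = 1 (mod 5)
x^2: 0 + 0 = 0 (mod 5)
x^3: 2 + 0 = 2 (mod 5)
Result: x + 2x^3

f + g = x + 2x^3


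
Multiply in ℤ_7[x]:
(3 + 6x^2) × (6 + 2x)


Expand and collect like terms; reduce coefficients mod 7:
x^0: 3·6 = 18 ≡ 4 (mod 7)
x^1: 3·2 + 0·6 = 6 ≡ 6 (mod 7)
x^2: 0·2 + 6·6 = 36 ≡ 1 (mod 7)
x^3: 6·2 = 12 ≡ 5 (mod 7)
Result: 4 + 6x + x^2 + 5x^3

f · g = 4 + 6x + x^2 + 5x^3


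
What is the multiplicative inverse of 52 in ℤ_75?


Use the extended Euclidean algorithm to write 1 = 52·s + 75·t; then s mod 75 is the inverse.
Euclidean algorithm:
  52 = 0·75 + 52
  75 = 1·52 + 23
  52 = 2·23 + 6
  23 = 3·6 + 5
  6 = 1·5 + 1
  5 = 5·1 + 0
gcd(52,75) = 1
Back-substitution gives: 52·(13) + 75·(-9) = 1
So 52⁻¹ ≡ 13 ≡ 13 (mod 75)
Check: 52 × 13 = 676 ≡ 1 (mod 75) ✓

52⁻¹ ≡ 13 (mod 75)


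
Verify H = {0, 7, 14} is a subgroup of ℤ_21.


Subgroup test for H = {0, 7, 14} in (ℤ_21, +):
(1) 0 ∈ H? Yes
(2) Closure: for all a,b ∈ H, (a+b) mod 21 ∈ H? Yes
(3) Inverses: for all a ∈ H, -a mod 21 ∈ H? Yes

Yes, H is a subgroup of ℤ_21


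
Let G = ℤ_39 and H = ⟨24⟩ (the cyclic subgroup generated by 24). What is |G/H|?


|⟨24⟩| = n / gcd(24, 39) = 39 / 3 = 13
H is normal (ℤ_39 is abelian).
|G/H| = |G| / |H| = 39 / 13 = 3

|G/H| = 3


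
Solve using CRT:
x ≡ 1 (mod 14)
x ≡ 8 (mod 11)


m₁ = 14, m₂ = 11, gcd = 1, so CRT applies. M = m₁·m₂ = 154
Let M₁ = M/m₁ = 11, M₂ = M/m₂ = 14
Find y₁ ≡ M₁⁻¹ (mod m₁): 11⁻¹ ≡ 9 (mod 14)
Find y₂ ≡ M₂⁻¹ (mod m₂): 14⁻¹ ≡ 4 (mod 11)
x = a₁·M₁·y₁ + a₂·M₂·y₂ = 1·11·9 + 8·14·4 = 547
Reduce mod 154: x ≡ 85
Check: 85 mod 14 = 1 ✓, 85 mod 11 = 8 ✓

x ≡ 85 (mod 154)


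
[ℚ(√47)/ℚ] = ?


√47 has minimal polynomial x² - 47 (irreducible over ℚ since 47 is squarefree)

[ℚ(√47)/ℚ] = 2


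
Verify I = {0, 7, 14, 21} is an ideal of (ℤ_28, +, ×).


Check ideal conditions for I = {0, 7, 14, 21} in ℤ_28:
(1) I is an additive subgroup? Yes
(2) For r ∈ ℤ_28 and a ∈ I: r·a ∈ I? Yes

Yes, I is an ideal of ℤ_28


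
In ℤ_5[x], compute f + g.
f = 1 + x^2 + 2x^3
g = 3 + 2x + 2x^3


Add coefficients mod 5:
x^0: 1 + 3 = 4 (mod 5)
x^1: 0 + 2 = 2 (mod 5)
x^2: 1 + 0 = 1 (mod 5)
x^3: 2 + 2 = 4 (mod 5)
Result: 4 + 2x + x^2 + 4x^3

f + g = 4 + 2x + x^2 + 4x^3


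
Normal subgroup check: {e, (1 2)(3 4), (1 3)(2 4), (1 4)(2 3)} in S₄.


H = {e, (1 2)(3 4), (1 3)(2 4), (1 4)(2 3)} in S₄
This is the Klein four-group V₄; it is normal in S₄ (it is a union of conjugacy classes)

Yes, normal subgroup


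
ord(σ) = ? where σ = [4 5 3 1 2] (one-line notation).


Cycle decomposition: (1 4) (2 5)
Cycle lengths: 2, 2
Order = lcm(2, 2) = 2

ord(σ) = 2


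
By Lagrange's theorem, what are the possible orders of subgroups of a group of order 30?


Lagrange's theorem: |H| divides |G|
|G| = 30
Divisors of 30: 1, 2, 3, 5, 6, 10, 15, 30

Possible subgroup orders: {1, 2, 3, 5, 6, 10, 15, 30}


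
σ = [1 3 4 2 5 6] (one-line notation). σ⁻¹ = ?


To find σ⁻¹, swap domain and range:
σ(1) = 1 → σ⁻¹(1) = 1
σ(2) = 3 → σ⁻¹(3) = 2
σ(3) = 4 → σ⁻¹(4) = 3
σ(4) = 2 → σ⁻¹(2) = 4
σ(5) = 5 → σ⁻¹(5) = 5
σ(6) = 6 → σ⁻¹(6) = 6

σ⁻¹ = [1 4 2 3 5 6]


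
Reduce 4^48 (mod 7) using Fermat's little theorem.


Fermat's little theorem: if p is prime and gcd(a,p)=1, then a^(p-1) ≡ 1 (mod p)
p = 7 is prime, gcd(4,7) = 1
Reduce exponent: 48 mod 6 = 0
So 4^48 ≡ 4^0 (mod 7)
4^0 = 1

4^48 ≡ 1 (mod 7)


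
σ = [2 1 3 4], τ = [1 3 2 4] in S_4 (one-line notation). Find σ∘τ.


σ∘τ: apply τ first, then σ
1 →τ 1 →σ 2
2 →τ 3 →σ 3
3 →τ 2 →σ 1
4 →τ 4 →σ 4

σ∘τ = [2 3 1 4]


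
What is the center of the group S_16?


Z(G) = {g ∈ G | gx = xg for all x ∈ G}
S_n is non-abelian for n ≥ 3; Z(S_16) is trivial

Z(S_16) = {e}


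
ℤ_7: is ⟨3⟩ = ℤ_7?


g generates ℤ_n iff gcd(g, n) = 1
gcd(3, 7) = 1
Since gcd = 1, 3 is a generator.

Yes, 3 generates ℤ_7


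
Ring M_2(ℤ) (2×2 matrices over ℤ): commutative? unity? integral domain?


Matrix multiplication is non-commutative for n ≥ 2; the identity matrix I is the unity; singular matrices give zero divisors, so not an integral domain
Commutative: No
Integral domain: No
Has unity: Yes

M_2(ℤ) (2×2 matrices over ℤ): Commutative=No, Unity=Yes


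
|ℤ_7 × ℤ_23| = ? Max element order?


|ℤ_7 × ℤ_23| = 7 × 23 = 161
Max element order = lcm(7,23) = 161
Cyclic? Yes (gcd=1)

|ℤ_7×ℤ_23| = 161, max element order = 161


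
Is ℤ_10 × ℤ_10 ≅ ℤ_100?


Comparing ℤ_10 × ℤ_10 and ℤ_100:
gcd(10,10) = 10 ≠ 1. Max element order in ℤ_10×ℤ_10 is lcm(10,10) = 10 < 100, so it has no element of order 100

No, ℤ_10 × ℤ_10 ≇ ℤ_100


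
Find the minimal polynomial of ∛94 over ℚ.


∛94 satisfies x³ - 94 = 0, irreducible over ℚ (no rational root; 94 is not a perfect cube)

Minimal polynomial: x³ - 94


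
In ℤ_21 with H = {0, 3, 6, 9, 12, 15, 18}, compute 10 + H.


10 + H = {10 + h (mod 21) : h ∈ H}
10+0=10, 10+3=13, 10+6=16, 10+9=19, 10+12=1, 10+15=4, 10+18=7
10 + H = {1, 4, 7, 10, 13, 16, 19} = 1 + H

10 + H = {1, 4, 7, 10, 13, 16, 19}


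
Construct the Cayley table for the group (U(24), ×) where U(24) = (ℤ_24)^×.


Elements: {1, 5, 7, 11, 13, 17, 19, 23}
Operation: multiplication mod 24
Entry (a, b) = (a × b) mod 24

Cayley table:
   |  1 |  5 |  7 | 11 | 13 | 17 | 19 | 23
 1 |  1 |  5 |  7 | 11 | 13 | 17 | 19 | 23
 5 |  5 |  1 | 11 |  7 | 17 | 13 | 23 | 19
 7 |  7 | 11 |  1 |  5 | 19 | 23 | 13 | 17
11 | 11 |  7 |  5 |  1 | 23 | 19 | 17 | 13
13 | 13 | 17 | 19 | 23 |  1 |  5 |  7 | 11
17 | 17 | 13 | 23 | 19 |  5 |  1 | 11 |  7
19 | 19 | 23 | 13 | 17 |  7 | 11 |  1 |  5
23 | 23 | 19 | 17 | 13 | 11 |  7 |  5 |  1


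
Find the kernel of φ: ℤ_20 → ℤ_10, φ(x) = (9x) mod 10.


Kernel = preimage of identity
ker(φ) = {x ∈ ℤ_20 : 9x ≡ 0 (mod 10)}. Since 10 | 20, φ is well-defined. The kernel is the cyclic subgroup ⟨10⟩ of ℤ_20 (order 2), i.e. {0, 10}

ker(φ) = {0, 10}


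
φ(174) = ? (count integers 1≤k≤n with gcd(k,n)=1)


Factor n: 174 = 2 × 3 × 29
φ(n) = n · ∏(1 - 1/p) over distinct primes p | n
φ(174) = 174 · (1 - 1/2) · (1 - 1/3) · (1 - 1/29) = 56

φ(174) = 56


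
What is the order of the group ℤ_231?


ℤ_n has n elements.

|ℤ_231| = 231


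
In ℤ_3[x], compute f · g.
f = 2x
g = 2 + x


Expand and collect like terms; reduce coefficients mod 3:
x^0: 0·2 = 0 ≡ 0 (mod 3)
x^1: 0·1 + 2·2 = 4 ≡ 1 (mod 3)
x^2: 2·1 = 2 ≡ 2 (mod 3)
Result: x + 2x^2

f · g = x + 2x^2


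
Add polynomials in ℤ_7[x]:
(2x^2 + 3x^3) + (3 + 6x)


Add coefficients mod 7:
x^0: 0 + 3 = 3 (mod 7)
x^1: 0 + 6 = 6 (mod 7)
x^2: 2 + 0 = 2 (mod 7)
x^3: 3 + 0 = 3 (mod 7)
Result: 3 + 6x + 2x^2 + 3x^3

f + g = 3 + 6x + 2x^2 + 3x^3


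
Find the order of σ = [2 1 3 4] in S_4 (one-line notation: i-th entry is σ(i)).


Cycle decomposition: (1 2)
Cycle lengths: 2
Order = lcm(2) = 2

ord(σ) = 2


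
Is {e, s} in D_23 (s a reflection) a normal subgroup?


H = {e, s} in D_23 (s a reflection)
r·s·r⁻¹ = sr⁻² ≠ s for n ≥ 3, so {e, s} is not closed under conjugation

No, not a normal subgroup


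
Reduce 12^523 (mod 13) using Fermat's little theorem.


Fermat's little theorem: if p is prime and gcd(a,p)=1, then a^(p-1) ≡ 1 (mod p)
p = 13 is prime, gcd(12,13) = 1
Reduce exponent: 523 mod 12 = 7
So 12^523 ≡ 12^7 (mod 13)
12^7 mod 13 = 12

12^523 ≡ 12 (mod 13)


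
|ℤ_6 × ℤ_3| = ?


|A × B| = |A| · |B|
|ℤ_6 × ℤ_3| = 6 × 3 = 18

|ℤ_6 × ℤ_3| = 18


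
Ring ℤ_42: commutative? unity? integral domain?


ℤ_42 is a commutative ring with unity 1; 42 = 2×21 is composite, so 2·21 ≡ 0 gives zero divisors (not an integral domain)
Commutative: Yes
Integral domain: No
Has unity: Yes

ℤ_42: Commutative=Yes, Unity=Yes


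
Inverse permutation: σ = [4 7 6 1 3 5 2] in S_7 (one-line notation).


To find σ⁻¹, swap domain and range:
σ(1) = 4 → σ⁻¹(4) = 1
σ(2) = 7 → σ⁻¹(7) = 2
σ(3) = 6 → σ⁻¹(6) = 3
σ(4) = 1 → σ⁻¹(1) = 4
σ(5) = 3 → σ⁻¹(3) = 5
σ(6) = 5 → σ⁻¹(5) = 6
σ(7) = 2 → σ⁻¹(2) = 7

σ⁻¹ = [4 7 5 1 6 3 2]


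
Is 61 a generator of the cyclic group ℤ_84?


g generates ℤ_n iff gcd(g, n) = 1
gcd(61, 84) = 1
Since gcd = 1, 61 is a generator.

Yes, 61 generates ℤ_84


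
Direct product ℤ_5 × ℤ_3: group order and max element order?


|ℤ_5 × ℤ_3| = 5 × 3 = 15
Max element order = lcm(5,3) = 15
Cyclic? Yes (gcd=1)

|ℤ_5×ℤ_3| = 15, max element order = 15


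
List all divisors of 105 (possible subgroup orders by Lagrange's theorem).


Lagrange's theorem: |H| divides |G|
|G| = 105
Divisors of 105: 1, 3, 5, 7, 15, 21, 35, 105

Possible subgroup orders: {1, 3, 5, 7, 15, 21, 35, 105}


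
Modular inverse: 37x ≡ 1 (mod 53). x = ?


Use the extended Euclidean algorithm to write 1 = 37·s + 53·t; then s mod 53 is the inverse.
Euclidean algorithm:
  37 = 0·53 + 37
  53 = 1·37 + 16
  37 = 2·16 + 5
  16 = 3·5 + 1
  5 = 5·1 + 0
gcd(37,53) = 1
Back-substitution gives: 37·(-10) + 53·(7) = 1
So 37⁻¹ ≡ -10 ≡ 43 (mod 53)
Check: 37 × 43 = 1591 ≡ 1 (mod 53) ✓

37⁻¹ ≡ 43 (mod 53)


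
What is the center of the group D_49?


Z(G) = {g ∈ G | gx = xg for all x ∈ G}
For odd n, Z(D_n) = {e}: no nontrivial rotation commutes with all reflections

Z(D_49) = {e}


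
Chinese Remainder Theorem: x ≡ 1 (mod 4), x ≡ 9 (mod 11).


m₁ = 4, m₂ = 11, gcd = 1, so CRT applies. M = m₁·m₂ = 44
Let M₁ = M/m₁ = 11, M₂ = M/m₂ = 4
Find y₁ ≡ M₁⁻¹ (mod m₁): 11⁻¹ ≡ 3 (mod 4)
Find y₂ ≡ M₂⁻¹ (mod m₂): 4⁻¹ ≡ 3 (mod 11)
x = a₁·M₁·y₁ + a₂·M₂·y₂ = 1·11·3 + 9·4·3 = 141
Reduce mod 44: x ≡ 9
Check: 9 mod 4 = 1 ✓, 9 mod 11 = 9 ✓

x ≡ 9 (mod 44)


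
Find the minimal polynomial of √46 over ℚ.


√46 satisfies x² - 46 = 0, irreducible over ℚ since 46 is squarefree

Minimal polynomial: x² - 46


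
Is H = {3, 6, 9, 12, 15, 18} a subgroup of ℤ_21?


Subgroup test for H = {3, 6, 9, 12, 15, 18} in (ℤ_21, +):
(1) 0 ∈ H? No
(2) Closure: for all a,b ∈ H, (a+b) mod 21 ∈ H? No  [counterexample: 3 + 18 = 0 ∉ H]
(3) Inverses: for all a ∈ H, -a mod 21 ∈ H? Yes

No, H is not a subgroup of ℤ_21


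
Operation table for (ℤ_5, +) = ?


Elements: {0, 1, 2, 3, 4}
Operation: addition mod 5
Entry (a, b) = (a + b) mod 5

Cayley table:
  | 0 | 1 | 2 | 3 | 4
0 | 0 | 1 | 2 | 3 | 4
1 | 1 | 2 | 3 | 4 | 0
2 | 2 | 3 | 4 | 0 | 1
3 | 3 | 4 | 0 | 1 | 2
4 | 4 | 0 | 1 | 2 | 3


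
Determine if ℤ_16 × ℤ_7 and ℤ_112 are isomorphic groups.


Comparing ℤ_16 × ℤ_7 and ℤ_112:
gcd(16,7) = 1, so ℤ_16 × ℤ_7 ≅ ℤ_112 (CRT)

Yes, ℤ_16 × ℤ_7 ≅ ℤ_112


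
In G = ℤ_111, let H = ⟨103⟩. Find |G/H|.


|⟨103⟩| = n / gcd(103, 111) = 111 / 1 = 111
H is normal (ℤ_111 is abelian).
|G/H| = |G| / |H| = 111 / 111 = 1

|G/H| = 1


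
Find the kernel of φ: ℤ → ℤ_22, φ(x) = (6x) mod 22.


Kernel = preimage of identity
ker(φ) = {x ∈ ℤ : 6x ≡ 0 (mod 22)}. gcd(6,22) = 2, so 6x ≡ 0 (mod 22) ⟺ x ≡ 0 (mod 22/2 = 11). Hence ker(φ) = 11ℤ

ker(φ) = 11ℤ


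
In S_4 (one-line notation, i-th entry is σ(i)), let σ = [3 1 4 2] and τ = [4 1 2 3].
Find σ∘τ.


σ∘τ: apply τ first, then σ
1 →τ 4 →σ 2
2 →τ 1 →σ 3
3 →τ 2 →σ 1
4 →τ 3 →σ 4

σ∘τ = [2 3 1 4]


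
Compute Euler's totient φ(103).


Factor n: 103 = 103
φ(n) = n · ∏(1 - 1/p) over distinct primes p | n
φ(103) = 103 · (1 - 1/103) = 102

φ(103) = 102


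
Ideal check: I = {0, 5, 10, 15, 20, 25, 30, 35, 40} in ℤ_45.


Check ideal conditions for I = {0, 5, 10, 15, 20, 25, 30, 35, 40} in ℤ_45:
(1) I is an additive subgroup? Yes
(2) For r ∈ ℤ_45 and a ∈ I: r·a ∈ I? Yes

Yes, I is an ideal of ℤ_45


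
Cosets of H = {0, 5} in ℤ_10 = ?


H = {0, 5}, |H| = 2
Number of cosets = |G|/|H| = 10/2 = 5
0 + H = {0, 5}
1 + H = {1, 6}
2 + H = {2, 7}
3 + H = {3, 8}
4 + H = {4, 9}

Cosets: 0+H={0,5}; 1+H={1,6}; 2+H={2,7}; 3+H={3,8}; 4+H={4,9}


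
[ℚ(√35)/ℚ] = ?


√35 has minimal polynomial x² - 35 (irreducible over ℚ since 35 is squarefree)

[ℚ(√35)/ℚ] = 2


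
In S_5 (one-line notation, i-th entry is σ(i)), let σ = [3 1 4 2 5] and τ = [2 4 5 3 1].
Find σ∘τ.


σ∘τ: apply τ first, then σ
1 →τ 2 →σ 1
2 →τ 4 →σ 2
3 →τ 5 →σ 5
4 →τ 3 →σ 4
5 →τ 1 →σ 3

σ∘τ = [1 2 5 4 3]


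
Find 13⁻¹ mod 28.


Use the extended Euclidean algorithm to write 1 = 13·s + 28·t; then s mod 28 is the inverse.
Euclidean algorithm:
  13 = 0·28 + 13
  28 = 2·13 + 2
  13 = 6·2 + 1
  2 = 2·1 + 0
gcd(13,28) = 1
Back-substitution gives: 13·(13) + 28·(-6) = 1
So 13⁻¹ ≡ 13 ≡ 13 (mod 28)
Check: 13 × 13 = 169 ≡ 1 (mod 28) ✓

13⁻¹ ≡ 13 (mod 28)


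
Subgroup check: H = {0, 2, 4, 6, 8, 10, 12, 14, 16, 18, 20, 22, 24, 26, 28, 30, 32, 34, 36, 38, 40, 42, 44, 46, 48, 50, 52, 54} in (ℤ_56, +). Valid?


Subgroup test for H = {0, 2, 4, 6, 8, 10, 12, 14, 16, 18, 20, 22, 24, 26, 28, 30, 32, 34, 36, 38, 40, 42, 44, 46, 48, 50, 52, 54} in (ℤ_56, +):
(1) 0 ∈ H? Yes
(2) Closure: for all a,b ∈ H, (a+b) mod 56 ∈ H? Yes
(3) Inverses: for all a ∈ H, -a mod 56 ∈ H? Yes

Yes, H is a subgroup of ℤ_56


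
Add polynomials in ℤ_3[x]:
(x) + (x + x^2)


Add coefficients mod 3:
x^0: 0 + 0 = 0 (mod 3)
x^1: 1 + 1 = 2 (mod 3)
x^2: 0 + 1 = 1 (mod 3)
Result: 2x + x^2

f + g = 2x + x^2


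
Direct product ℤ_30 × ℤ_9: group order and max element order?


|ℤ_30 × ℤ_9| = 30 × 9 = 270
Max element order = lcm(30,9) = 90
Cyclic? No (gcd=3)

|ℤ_30×ℤ_9| = 270, max element order = 90


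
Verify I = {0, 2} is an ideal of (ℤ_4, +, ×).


Check ideal conditions for I = {0, 2} in ℤ_4:
(1) I is an additive subgroup? Yes
(2) For r ∈ ℤ_4 and a ∈ I: r·a ∈ I? Yes

Yes, I is an ideal of ℤ_4


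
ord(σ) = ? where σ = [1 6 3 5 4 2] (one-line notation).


Cycle decomposition: (2 6) (4 5)
Cycle lengths: 2, 2
Order = lcm(2, 2) = 2

ord(σ) = 2


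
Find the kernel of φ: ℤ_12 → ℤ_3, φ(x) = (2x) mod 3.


Kernel = preimage of identity
ker(φ) = {x ∈ ℤ_12 : 2x ≡ 0 (mod 3)}. Since 3 | 12, φ is well-defined. The kernel is the cyclic subgroup ⟨3⟩ of ℤ_12 (order 4), i.e. {0, 3, 6, 9}

ker(φ) = {0, 3, 6, 9}


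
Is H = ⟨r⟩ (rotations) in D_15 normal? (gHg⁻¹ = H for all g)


H = ⟨r⟩ (rotations) in D_15
The rotation subgroup ⟨r⟩ has index 2 in D_15, so it is normal

Yes, normal subgroup


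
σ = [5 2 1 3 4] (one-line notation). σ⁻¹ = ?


To find σ⁻¹, swap domain and range:
σ(1) = 5 → σ⁻¹(5) = 1
σ(2) = 2 → σ⁻¹(2) = 2
σ(3) = 1 → σ⁻¹(1) = 3
σ(4) = 3 → σ⁻¹(3) = 4
σ(5) = 4 → σ⁻¹(4) = 5

σ⁻¹ = [3 2 4 5 1]


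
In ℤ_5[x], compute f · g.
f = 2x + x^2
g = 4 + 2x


Expand and collect like terms; reduce coefficients mod 5:
x^0: 0·4 = 0 ≡ 0 (mod 5)
x^1: 0·2 + 2·4 = 8 ≡ 3 (mod 5)
x^2: 2·2 + 1·4 = 8 ≡ 3 (mod 5)
x^3: 1·2 = 2 ≡ 2 (mod 5)
Result: 3x + 3x^2 + 2x^3

f · g = 3x + 3x^2 + 2x^3


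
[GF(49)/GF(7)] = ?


GF(49) = GF(7^2), so the extension degree is 2

[GF(49)/GF(7)] = 2


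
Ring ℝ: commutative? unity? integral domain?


ℝ is a field: commutative, has unity, every nonzero element is a unit (hence an integral domain)
Commutative: Yes
Integral domain: Yes
Has unity: Yes

ℝ: Commutative=Yes, Unity=Yes


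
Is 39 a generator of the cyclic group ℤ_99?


g generates ℤ_n iff gcd(g, n) = 1
gcd(39, 99) = 3
Since gcd = 3 ≠ 1, ⟨39⟩ has order 33 < 99, so 39 is not a generator.

No, 39 does not generate ℤ_99


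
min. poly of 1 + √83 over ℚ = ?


Let α = 1 + √83. Then α - 1 = √83, so (α - 1)² = 83, giving α² - 2α - 82 = 0. Degree 2 and α ∉ ℚ, so this is the minimal polynomial.

Minimal polynomial: x² - 2x - 82


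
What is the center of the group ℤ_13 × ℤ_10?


Z(G) = {g ∈ G | gx = xg for all x ∈ G}
Direct product of abelian groups is abelian, so Z(G) = G

Z(ℤ_13 × ℤ_10) = ℤ_13 × ℤ_10


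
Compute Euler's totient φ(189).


Factor n: 189 = 3^3 × 7
φ(n) = n · ∏(1 - 1/p) over distinct primes p | n
φ(189) = 189 · (1 - 1/3) · (1 - 1/7) = 108

φ(189) = 108


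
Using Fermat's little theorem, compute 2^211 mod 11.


Fermat's little theorem: if p is prime and gcd(a,p)=1, then a^(p-1) ≡ 1 (mod p)
p = 11 is prime, gcd(2,11) = 1
Reduce exponent: 211 mod 10 = 1
So 2^211 ≡ 2^1 (mod 11)
2^1 mod 11 = 2

2^211 ≡ 2 (mod 11)


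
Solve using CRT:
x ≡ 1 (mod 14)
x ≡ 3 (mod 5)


m₁ = 14, m₂ = 5, gcd = 1, so CRT applies. M = m₁·m₂ = 70
Let M₁ = M/m₁ = 5, M₂ = M/m₂ = 14
Find y₁ ≡ M₁⁻¹ (mod m₁): 5⁻¹ ≡ 3 (mod 14)
Find y₂ ≡ M₂⁻¹ (mod m₂): 14⁻¹ ≡ 4 (mod 5)
x = a₁·M₁·y₁ + a₂·M₂·y₂ = 1·5·3 + 3·14·4 = 183
Reduce mod 70: x ≡ 43
Check: 43 mod 14 = 1 ✓, 43 mod 5 = 3 ✓

x ≡ 43 (mod 70)


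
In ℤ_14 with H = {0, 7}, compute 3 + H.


3 + H = {3 + h (mod 14) : h ∈ H}
3+0=3, 3+7=10

3 + H = {3, 10}


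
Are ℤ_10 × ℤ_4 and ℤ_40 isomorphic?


Comparing ℤ_10 × ℤ_4 and ℤ_40:
gcd(10,4) = 2 ≠ 1. Max element order in ℤ_10×ℤ_4 is lcm(10,4) = 20 < 40, so it has no element of order 40

No, ℤ_10 × ℤ_4 ≇ ℤ_40


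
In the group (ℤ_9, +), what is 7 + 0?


Operation: addition mod 9
7 + 0 = (a + b) mod 9 with a = 7, b = 0

7 + 0 = 7


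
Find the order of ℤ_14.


ℤ_n has n elements.

|ℤ_14| = 14


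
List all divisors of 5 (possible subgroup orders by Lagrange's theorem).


Lagrange's theorem: |H| divides |G|
|G| = 5
Divisors of 5: 1, 5

Possible subgroup orders: {1, 5}


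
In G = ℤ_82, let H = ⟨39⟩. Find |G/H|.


|⟨39⟩| = n / gcd(39, 82) = 82 / 1 = 82
H is normal (ℤ_82 is abelian).
|G/H| = |G| / |H| = 82 / 82 = 1

|G/H| = 1


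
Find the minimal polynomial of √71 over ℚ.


√71 satisfies x² - 71 = 0, irreducible over ℚ since 71 is squarefree

Minimal polynomial: x² - 71


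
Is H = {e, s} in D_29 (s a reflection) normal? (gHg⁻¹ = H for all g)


H = {e, s} in D_29 (s a reflection)
r·s·r⁻¹ = sr⁻² ≠ s for n ≥ 3, so {e, s} is not closed under conjugation

No, not a normal subgroup


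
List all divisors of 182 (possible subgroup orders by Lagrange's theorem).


Lagrange's theorem: |H| divides |G|
|G| = 182
Divisors of 182: 1, 2, 7, 13, 14, 26, 91, 182

Possible subgroup orders: {1, 2, 7, 13, 14, 26, 91, 182}


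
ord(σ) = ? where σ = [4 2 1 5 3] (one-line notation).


Cycle decomposition: (1 4 5 3)
Cycle lengths: 4
Order = lcm(4) = 4

ord(σ) = 4


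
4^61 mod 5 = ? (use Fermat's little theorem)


Fermat's little theorem: if p is prime and gcd(a,p)=1, then a^(p-1) ≡ 1 (mod p)
p = 5 is prime, gcd(4,5) = 1
Reduce exponent: 61 mod 4 = 1
So 4^61 ≡ 4^1 (mod 5)
4^1 mod 5 = 4

4^61 ≡ 4 (mod 5)


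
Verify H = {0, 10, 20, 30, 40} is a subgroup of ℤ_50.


Subgroup test for H = {0, 10, 20, 30, 40} in (ℤ_50, +):
(1) 0 ∈ H? Yes
(2) Closure: for all a,b ∈ H, (a+b) mod 50 ∈ H? Yes
(3) Inverses: for all a ∈ H, -a mod 50 ∈ H? Yes

Yes, H is a subgroup of ℤ_50


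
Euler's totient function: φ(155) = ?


Factor n: 155 = 5 × 31
φ(n) = n · ∏(1 - 1/p) over distinct primes p | n
φ(155) = 155 · (1 - 1/5) · (1 - 1/31) = 120

φ(155) = 120


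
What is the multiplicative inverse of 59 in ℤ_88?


Use the extended Euclidean algorithm to write 1 = 59·s + 88·t; then s mod 88 is the inverse.
Euclidean algorithm:
  59 = 0·88 + 59
  88 = 1·59 + 29
  59 = 2·29 + 1
  29 = 29·1 + 0
gcd(59,88) = 1
Back-substitution gives: 59·(3) + 88·(-2) = 1
So 59⁻¹ ≡ 3 ≡ 3 (mod 88)
Check: 59 × 3 = 177 ≡ 1 (mod 88) ✓

59⁻¹ ≡ 3 (mod 88)


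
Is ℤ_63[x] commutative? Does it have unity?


ℤ_63 has zero divisors (3·21 ≡ 0), and these lift to constant zero divisors in ℤ_63[x]; so not an integral domain
Commutative: Yes
Integral domain: No
Has unity: Yes

ℤ_63[x]: Commutative=Yes, Unity=Yes


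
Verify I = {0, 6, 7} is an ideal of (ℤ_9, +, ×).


Check ideal conditions for I = {0, 6, 7} in ℤ_9:
(1) I is an additive subgroup? No
(2) For r ∈ ℤ_9 and a ∈ I: r·a ∈ I? No  [counterexample: r=2, a=6, r·a mod 9 = 3 ∉ I]

No, I is not an ideal of ℤ_9


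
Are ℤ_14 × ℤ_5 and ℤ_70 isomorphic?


Comparing ℤ_14 × ℤ_5 and ℤ_70:
gcd(14,5) = 1, so ℤ_14 × ℤ_5 ≅ ℤ_70 (CRT)

Yes, ℤ_14 × ℤ_5 ≅ ℤ_70


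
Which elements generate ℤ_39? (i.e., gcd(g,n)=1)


g generates ℤ_n iff gcd(g,n) = 1
Prime factors of 39: 3, 13
Generators are g ∈ {1,...,38} not divisible by any of these primes.
Generators: {1, 2, 4, 5, 7, 8, 10, 11, 14, 16, 17, 19, 20, 22, 23, 25, 28, 29, 31, 32, 34, 35, 37, 38}
Number of generators = φ(39) = 24

Generators of ℤ_39 = {1, 2, 4, 5, 7, 8, 10, 11, 14, 16, 17, 19, 20, 22, 23, 25, 28, 29, 31, 32, 34, 35, 37, 38}


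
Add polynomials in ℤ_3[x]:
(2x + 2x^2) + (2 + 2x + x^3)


Add coefficients mod 3:
x^0: 0 + 2 = 2 (mod 3)
x^1: 2 + 2 = 1 (mod 3)
x^2: 2 + 0 = 2 (mod 3)
x^3: 0 + 1 = 1 (mod 3)
Result: 2 + x + 2x^2 + x^3

f + g = 2 + x + 2x^2 + x^3


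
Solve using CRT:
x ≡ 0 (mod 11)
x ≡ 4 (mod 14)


m₁ = 11, m₂ = 14, gcd = 1, so CRT applies. M = m₁·m₂ = 154
Let M₁ = M/m₁ = 14, M₂ = M/m₂ = 11
Find y₁ ≡ M₁⁻¹ (mod m₁): 14⁻¹ ≡ 4 (mod 11)
Find y₂ ≡ M₂⁻¹ (mod m₂): 11⁻¹ ≡ 9 (mod 14)
x = a₁·M₁·y₁ + a₂·M₂·y₂ = 0·14·4 + 4·11·9 = 396
Reduce mod 154: x ≡ 88
Check: 88 mod 11 = 0 ✓, 88 mod 14 = 4 ✓

x ≡ 88 (mod 154)


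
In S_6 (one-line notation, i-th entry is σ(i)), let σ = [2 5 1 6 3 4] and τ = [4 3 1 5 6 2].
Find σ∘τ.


σ∘τ: apply τ first, then σ
1 →τ 4 →σ 6
2 →τ 3 →σ 1
3 →τ 1 →σ 2
4 →τ 5 →σ 3
5 →τ 6 →σ 4
6 →τ 2 →σ 5

σ∘τ = [6 1 2 3 4 5]


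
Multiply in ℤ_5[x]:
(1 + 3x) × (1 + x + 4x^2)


Expand and collect like terms; reduce coefficients mod 5:
x^0: 1·1 = 1 ≡ 1 (mod 5)
x^1: 1·1 + 3·1 = 4 ≡ 4 (mod 5)
x^2: 1·4 + 3·1 = 7 ≡ 2 (mod 5)
x^3: 3·4 = 12 ≡ 2 (mod 5)
Result: 1 + 4x + 2x^2 + 2x^3

f · g = 1 + 4x + 2x^2 + 2x^3


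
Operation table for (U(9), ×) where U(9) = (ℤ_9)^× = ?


Elements: {1, 2, 4, 5, 7, 8}
Operation: multiplication mod 9
Entry (a, b) = (a × b) mod 9

Cayley table:
  | 1 | 2 | 4 | 5 | 7 | 8
1 | 1 | 2 | 4 | 5 | 7 | 8
2 | 2 | 4 | 8 | 1 | 5 | 7
4 | 4 | 8 | 7 | 2 | 1 | 5
5 | 5 | 1 | 2 | 7 | 8 | 4
7 | 7 | 5 | 1 | 8 | 4 | 2
8 | 8 | 7 | 5 | 4 | 2 | 1


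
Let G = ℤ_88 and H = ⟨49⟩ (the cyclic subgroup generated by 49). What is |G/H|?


|⟨49⟩| = n / gcd(49, 88) = 88 / 1 = 88
H is normal (ℤ_88 is abelian).
|G/H| = |G| / |H| = 88 / 88 = 1

|G/H| = 1


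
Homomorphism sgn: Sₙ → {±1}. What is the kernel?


Kernel = preimage of identity
ker(sgn) = even permutations = Aₙ

ker(sgn) = Aₙ


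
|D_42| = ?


|D_n| = 2n (n rotations and n reflections)
|D_42| = 2×42 = 84

|D_42| = 84


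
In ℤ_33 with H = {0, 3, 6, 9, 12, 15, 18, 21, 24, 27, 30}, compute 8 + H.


8 + H = {8 + h (mod 33) : h ∈ H}
8+0=8, 8+3=11, 8+6=14, 8+9=17, 8+12=20, 8+15=23, 8+18=26, 8+21=29, 8+24=32, 8+27=2, 8+30=5
8 + H = {2, 5, 8, 11, 14, 17, 20, 23, 26, 29, 32} = 2 + H

8 + H = {2, 5, 8, 11, 14, 17, 20, 23, 26, 29, 32}


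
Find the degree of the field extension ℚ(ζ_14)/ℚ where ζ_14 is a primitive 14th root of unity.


[ℚ(ζ_n):ℚ] = deg Φ_n(x) = φ(n). Here φ(14) = 6

[ℚ(ζ_14)/ℚ where ζ_14 is a primitive 14th root of unity] = 6


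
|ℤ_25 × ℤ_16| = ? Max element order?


|ℤ_25 × ℤ_16| = 25 × 16 = 400
Max element order = lcm(25,16) = 400
Cyclic? Yes (gcd=1)

|ℤ_25×ℤ_16| = 400, max element order = 400


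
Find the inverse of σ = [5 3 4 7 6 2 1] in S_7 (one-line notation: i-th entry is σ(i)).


To find σ⁻¹, swap domain and range:
σ(1) = 5 → σ⁻¹(5) = 1
σ(2) = 3 → σ⁻¹(3) = 2
σ(3) = 4 → σ⁻¹(4) = 3
σ(4) = 7 → σ⁻¹(7) = 4
σ(5) = 6 → σ⁻¹(6) = 5
σ(6) = 2 → σ⁻¹(2) = 6
σ(7) = 1 → σ⁻¹(1) = 7

σ⁻¹ = [7 6 2 3 1 5 4]


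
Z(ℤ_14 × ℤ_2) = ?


Z(G) = {g ∈ G | gx = xg for all x ∈ G}
Direct product of abelian groups is abelian, so Z(G) = G

Z(ℤ_14 × ℤ_2) = ℤ_14 × ℤ_2


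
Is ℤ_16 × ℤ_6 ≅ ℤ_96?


Comparing ℤ_16 × ℤ_6 and ℤ_96:
gcd(16,6) = 2 ≠ 1. Max element order in ℤ_16×ℤ_6 is lcm(16,6) = 48 < 96, so it has no element of order 96

No, ℤ_16 × ℤ_6 ≇ ℤ_96


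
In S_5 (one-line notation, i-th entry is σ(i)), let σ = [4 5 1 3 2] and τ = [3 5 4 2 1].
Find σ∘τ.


σ∘τ: apply τ first, then σ
1 →τ 3 →σ 1
2 →τ 5 →σ 2
3 →τ 4 →σ 3
4 →τ 2 →σ 5
5 →τ 1 →σ 4

σ∘τ = [1 2 3 5 4]


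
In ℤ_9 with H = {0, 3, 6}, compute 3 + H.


3 + H = {3 + h (mod 9) : h ∈ H}
3+0=3, 3+3=6, 3+6=0
3 + H = {0, 3, 6} = 0 + H

3 + H = {0, 3, 6}


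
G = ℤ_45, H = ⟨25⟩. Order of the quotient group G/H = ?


|⟨25⟩| = n / gcd(25, 45) = 45 / 5 = 9
H is normal (ℤ_45 is abelian).
|G/H| = |G| / |H| = 45 / 9 = 5

|G/H| = 5


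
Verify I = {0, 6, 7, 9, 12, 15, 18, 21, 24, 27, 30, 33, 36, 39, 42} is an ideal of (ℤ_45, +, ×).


Check ideal conditions for I = {0, 6, 7, 9, 12, 15, 18, 21, 24, 27, 30, 33, 36, 39, 42} in ℤ_45:
(1) I is an additive subgroup? No
(2) For r ∈ ℤ_45 and a ∈ I: r·a ∈ I? No  [counterexample: r=2, a=7, r·a mod 45 = 14 ∉ I]

No, I is not an ideal of ℤ_45


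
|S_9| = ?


|S_n| = n! (number of permutations of n symbols)
|S_9| = 9! = 362880

|S_9| = 362880


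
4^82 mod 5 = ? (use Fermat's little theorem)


Fermat's little theorem: if p is prime and gcd(a,p)=1, then a^(p-1) ≡ 1 (mod p)
p = 5 is prime, gcd(4,5) = 1
Reduce exponent: 82 mod 4 = 2
So 4^82 ≡ 4^2 (mod 5)
4^2 mod 5 = 1

4^82 ≡ 1 (mod 5)


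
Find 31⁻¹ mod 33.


Use the extended Euclidean algorithm to write 1 = 31·s + 33·t; then s mod 33 is the inverse.
Euclidean algorithm:
  31 = 0·33 + 31
  33 = 1·31 + 2
  31 = 15·2 + 1
  2 = 2·1 + 0
gcd(31,33) = 1
Back-substitution gives: 31·(16) + 33·(-15) = 1
So 31⁻¹ ≡ 16 ≡ 16 (mod 33)
Check: 31 × 16 = 496 ≡ 1 (mod 33) ✓

31⁻¹ ≡ 16 (mod 33)


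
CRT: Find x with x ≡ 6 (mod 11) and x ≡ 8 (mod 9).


m₁ = 11, m₂ = 9, gcd = 1, so CRT applies. M = m₁·m₂ = 99
Let M₁ = M/m₁ = 9, M₂ = M/m₂ = 11
Find y₁ ≡ M₁⁻¹ (mod m₁): 9⁻¹ ≡ 5 (mod 11)
Find y₂ ≡ M₂⁻¹ (mod m₂): 11⁻¹ ≡ 5 (mod 9)
x = a₁·M₁·y₁ + a₂·M₂·y₂ = 6·9·5 + 8·11·5 = 710
Reduce mod 99: x ≡ 17
Check: 17 mod 11 = 6 ✓, 17 mod 9 = 8 ✓

x ≡ 17 (mod 99)


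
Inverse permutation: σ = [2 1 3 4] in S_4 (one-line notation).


To find σ⁻¹, swap domain and range:
σ(1) = 2 → σ⁻¹(2) = 1
σ(2) = 1 → σ⁻¹(1) = 2
σ(3) = 3 → σ⁻¹(3) = 3
σ(4) = 4 → σ⁻¹(4) = 4

σ⁻¹ = [2 1 3 4]


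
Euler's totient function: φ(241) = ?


Factor n: 241 = 241
φ(n) = n · ∏(1 - 1/p) over distinct primes p | n
φ(241) = 241 · (1 - 1/241) = 240

φ(241) = 240


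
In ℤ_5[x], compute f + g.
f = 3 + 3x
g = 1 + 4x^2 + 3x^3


Add coefficients mod 5:
x^0: 3 + 1 = 4 (mod 5)
x^1: 3 + 0 = 3 (mod 5)
x^2: 0 + 4 = 4 (mod 5)
x^3: 0 + 3 = 3 (mod 5)
Result: 4 + 3x + 4x^2 + 3x^3

f + g = 4 + 3x + 4x^2 + 3x^3


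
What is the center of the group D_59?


Z(G) = {g ∈ G | gx = xg for all x ∈ G}
For odd n, Z(D_n) = {e}: no nontrivial rotation commutes with all reflections

Z(D_59) = {e}


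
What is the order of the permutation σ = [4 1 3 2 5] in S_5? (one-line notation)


Cycle decomposition: (1 4 2)
Cycle lengths: 3
Order = lcm(3) = 3

ord(σ) = 3


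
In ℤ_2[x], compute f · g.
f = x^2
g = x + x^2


Expand and collect like terms; reduce coefficients mod 2:
x^0: 0·0 = 0 ≡ 0 (mod 2)
x^1: 0·1 + 0·0 = 0 ≡ 0 (mod 2)
x^2: 0·1 + 0·1 + 1·0 = 0 ≡ 0 (mod 2)
x^3: 0·1 + 1·1 = 1 ≡ 1 (mod 2)
x^4: 1·1 = 1 ≡ 1 (mod 2)
Result: x^3 + x^4

f · g = x^3 + x^4


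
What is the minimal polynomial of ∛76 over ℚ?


∛76 satisfies x³ - 76 = 0, irreducible over ℚ (no rational root; 76 is not a perfect cube)

Minimal polynomial: x³ - 76


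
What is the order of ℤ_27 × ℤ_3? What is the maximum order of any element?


|ℤ_27 × ℤ_3| = 27 × 3 = 81
Max element order = lcm(27,3) = 27
Cyclic? No (gcd=3)

|ℤ_27×ℤ_3| = 81, max element order = 27


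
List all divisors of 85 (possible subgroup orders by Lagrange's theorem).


Lagrange's theorem: |H| divides |G|
|G| = 85
Divisors of 85: 1, 5, 17, 85

Possible subgroup orders: {1, 5, 17, 85}


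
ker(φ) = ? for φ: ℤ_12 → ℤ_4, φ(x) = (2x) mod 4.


Kernel = preimage of identity
ker(φ) = {x ∈ ℤ_12 : 2x ≡ 0 (mod 4)}. Since 4 | 12, φ is well-defined. The kernel is the cyclic subgroup ⟨2⟩ of ℤ_12 (order 6), i.e. {0, 2, 4, 6, 8, 10}

ker(φ) = {0, 2, 4, 6, 8, 10}


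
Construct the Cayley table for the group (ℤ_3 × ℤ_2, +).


Elements: {(0,0), (0,1), (1,0), (1,1), (2,0), (2,1)}
Operation: componentwise addition mod (3, 2)
Entry (a, b) = ((a₁+b₁) mod 3, (a₂+b₂) mod 2)

Cayley table:
      | (0,0) | (0,1) | (1,0) | (1,1) | (2,0) | (2,1)
(0,0) | (0,0) | (0,1) | (1,0) | (1,1) | (2,0) | (2,1)
(0,1) | (0,1) | (0,0) | (1,1) | (1,0) | (2,1) | (2,0)
(1,0) | (1,0) | (1,1) | (2,0) | (2,1) | (0,0) | (0,1)
(1,1) | (1,1) | (1,0) | (2,1) | (2,0) | (0,1) | (0,0)
(2,0) | (2,0) | (2,1) | (0,0) | (0,1) | (1,0) | (1,1)
(2,1) | (2,1) | (2,0) | (0,1) | (0,0) | (1,1) | (1,0)


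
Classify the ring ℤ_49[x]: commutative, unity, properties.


ℤ_49 has zero divisors (7·7 ≡ 0), and these lift to constant zero divisors in ℤ_49[x]; so not an integral domain
Commutative: Yes
Integral domain: No
Has unity: Yes

ℤ_49[x]: Commutative=Yes, Unity=Yes


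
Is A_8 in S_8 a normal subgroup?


H = A_8 in S_8
A_8 has index 2 in S_8, and every subgroup of index 2 is normal

Yes, normal subgroup


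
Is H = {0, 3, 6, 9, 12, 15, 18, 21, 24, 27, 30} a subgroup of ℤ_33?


Subgroup test for H = {0, 3, 6, 9, 12, 15, 18, 21, 24, 27, 30} in (ℤ_33, +):
(1) 0 ∈ H? Yes
(2) Closure: for all a,b ∈ H, (a+b) mod 33 ∈ H? Yes
(3) Inverses: for all a ∈ H, -a mod 33 ∈ H? Yes

Yes, H is a subgroup of ℤ_33


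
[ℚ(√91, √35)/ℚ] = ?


[ℚ(√91,√35):ℚ] = [ℚ(√91,√35):ℚ(√91)]·[ℚ(√91):ℚ] = 2·2 = 4

[ℚ(√91, √35)/ℚ] = 4


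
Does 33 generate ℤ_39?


g generates ℤ_n iff gcd(g, n) = 1
gcd(33, 39) = 3
Since gcd = 3 ≠ 1, ⟨33⟩ has order 13 < 39, so 33 is not a generator.

No, 33 does not generate ℤ_39


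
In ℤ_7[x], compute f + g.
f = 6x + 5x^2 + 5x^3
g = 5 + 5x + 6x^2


Add coefficients mod 7:
x^0: 0 + 5 = 5 (mod 7)
x^1: 6 + 5 = 4 (mod 7)
x^2: 5 + 6 = 4 (mod 7)
x^3: 5 + 0 = 5 (mod 7)
Result: 5 + 4x + 4x^2 + 5x^3

f + g = 5 + 4x + 4x^2 + 5x^3


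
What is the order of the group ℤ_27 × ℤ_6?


|A × B| = |A| · |B|
|ℤ_27 × ℤ_6| = 27 × 6 = 162

|ℤ_27 × ℤ_6| = 162


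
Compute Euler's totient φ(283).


Factor n: 283 = 283
φ(n) = n · ∏(1 - 1/p) over distinct primes p | n
φ(283) = 283 · (1 - 1/283) = 282

φ(283) = 282


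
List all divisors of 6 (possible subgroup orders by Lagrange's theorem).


Lagrange's theorem: |H| divides |G|
|G| = 6
Divisors of 6: 1, 2, 3, 6

Possible subgroup orders: {1, 2, 3, 6}


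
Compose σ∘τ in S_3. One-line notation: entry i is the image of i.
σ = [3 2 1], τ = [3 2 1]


σ∘τ: apply τ first, then σ
1 →τ 3 →σ 1
2 →τ 2 →σ 2
3 →τ 1 →σ 3

σ∘τ = [1 2 3]


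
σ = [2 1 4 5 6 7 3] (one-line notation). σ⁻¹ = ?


To find σ⁻¹, swap domain and range:
σ(1) = 2 → σ⁻¹(2) = 1
σ(2) = 1 → σ⁻¹(1) = 2
σ(3) = 4 → σ⁻¹(4) = 3
σ(4) = 5 → σ⁻¹(5) = 4
σ(5) = 6 → σ⁻¹(6) = 5
σ(6) = 7 → σ⁻¹(7) = 6
σ(7) = 3 → σ⁻¹(3) = 7

σ⁻¹ = [2 1 7 3 4 5 6]


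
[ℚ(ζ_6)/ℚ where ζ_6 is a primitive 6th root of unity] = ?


[ℚ(ζ_n):ℚ] = deg Φ_n(x) = φ(n). Here φ(6) = 2

[ℚ(ζ_6)/ℚ where ζ_6 is a primitive 6th root of unity] = 2


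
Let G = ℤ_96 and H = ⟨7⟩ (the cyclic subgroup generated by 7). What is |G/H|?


|⟨7⟩| = n / gcd(7, 96) = 96 / 1 = 96
H is normal (ℤ_96 is abelian).
|G/H| = |G| / |H| = 96 / 96 = 1

|G/H| = 1


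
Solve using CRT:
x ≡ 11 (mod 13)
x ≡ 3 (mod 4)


m₁ = 13, m₂ = 4, gcd = 1, so CRT applies. M = m₁·m₂ = 52
Let M₁ = M/m₁ = 4, M₂ = M/m₂ = 13
Find y₁ ≡ M₁⁻¹ (mod m₁): 4⁻¹ ≡ 10 (mod 13)
Find y₂ ≡ M₂⁻¹ (mod m₂): 13⁻¹ ≡ 1 (mod 4)
x = a₁·M₁·y₁ + a₂·M₂·y₂ = 11·4·10 + 3·13·1 = 479
Reduce mod 52: x ≡ 11
Check: 11 mod 13 = 11 ✓, 11 mod 4 = 3 ✓

x ≡ 11 (mod 52)
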